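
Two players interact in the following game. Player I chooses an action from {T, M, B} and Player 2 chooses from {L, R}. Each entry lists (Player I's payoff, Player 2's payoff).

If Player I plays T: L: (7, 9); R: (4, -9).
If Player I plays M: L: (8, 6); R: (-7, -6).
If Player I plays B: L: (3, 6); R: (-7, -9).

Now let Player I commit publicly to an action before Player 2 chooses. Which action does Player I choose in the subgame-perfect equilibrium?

Solve by backward induction (Player I leads).
- T → Player 2 plays L (best of 9, -9); Player I gets 7.
- M → Player 2 plays L (best of 6, -6); Player I gets 8.
- B → Player 2 plays L (best of 6, -9); Player I gets 3.
Among 7, 8, 3, the best is 8 at M. Subgame-perfect outcome: (M, L) with payoffs (8, 6).

M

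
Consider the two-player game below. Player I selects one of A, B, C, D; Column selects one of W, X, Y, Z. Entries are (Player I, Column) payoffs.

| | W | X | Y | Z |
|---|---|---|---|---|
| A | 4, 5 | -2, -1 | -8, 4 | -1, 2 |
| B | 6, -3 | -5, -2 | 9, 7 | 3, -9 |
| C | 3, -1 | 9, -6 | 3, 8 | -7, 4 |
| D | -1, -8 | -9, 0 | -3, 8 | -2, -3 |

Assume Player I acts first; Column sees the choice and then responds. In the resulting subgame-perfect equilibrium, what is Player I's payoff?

Backward induction with Player I moving first.
- A: Column compares 5, -1, 4, 2 and picks W; Player I would get 4.
- B: Column compares -3, -2, 7, -9 and picks Y; Player I would get 9.
- C: Column compares -1, -6, 8, 4 and picks Y; Player I would get 3.
- D: Column compares -8, 0, 8, -3 and picks Y; Player I would get -3.
Player I's induced payoffs are 4, 9, 3, -3, so Player I commits to B. Subgame-perfect outcome: (B, Y) with payoffs (9, 7).

9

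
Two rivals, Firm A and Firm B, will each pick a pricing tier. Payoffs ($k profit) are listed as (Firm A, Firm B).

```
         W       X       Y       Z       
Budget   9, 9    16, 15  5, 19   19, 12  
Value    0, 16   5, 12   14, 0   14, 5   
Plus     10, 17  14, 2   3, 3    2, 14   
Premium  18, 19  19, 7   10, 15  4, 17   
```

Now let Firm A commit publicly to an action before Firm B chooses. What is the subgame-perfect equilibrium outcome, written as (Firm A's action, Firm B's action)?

(Premium, W)

Firm B best-responds to each possible Firm A move:
- Budget: Firm B compares 9, 15, 19, 12 and picks Y; Firm A would get 5.
- Value: Firm B compares 16, 12, 0, 5 and picks W; Firm A would get 0.
- Plus: Firm B compares 17, 2, 3, 14 and picks W; Firm A would get 10.
- Premium: Firm B compares 19, 7, 15, 17 and picks W; Firm A would get 18.
Among 5, 0, 10, 18, the best is 18 at Premium. Subgame-perfect outcome: (Premium, W) with payoffs (18, 19).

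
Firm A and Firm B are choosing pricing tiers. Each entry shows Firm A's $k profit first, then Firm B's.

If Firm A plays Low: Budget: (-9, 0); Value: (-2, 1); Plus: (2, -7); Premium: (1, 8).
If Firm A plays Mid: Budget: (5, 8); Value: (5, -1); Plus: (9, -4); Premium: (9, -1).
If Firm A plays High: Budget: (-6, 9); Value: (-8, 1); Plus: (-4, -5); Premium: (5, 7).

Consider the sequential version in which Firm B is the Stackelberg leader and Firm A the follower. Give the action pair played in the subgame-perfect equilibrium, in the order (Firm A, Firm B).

(Mid, Budget)

Backward induction with Firm B moving first.
- Budget → Firm A plays Mid (best of -9, 5, -6); Firm B gets 8.
- Value → Firm A plays Mid (best of -2, 5, -8); Firm B gets -1.
- Plus → Firm A plays Mid (best of 2, 9, -4); Firm B gets -4.
- Premium → Firm A plays Mid (best of 1, 9, 5); Firm B gets -1.
Firm B's induced payoffs are 8, -1, -4, -1, so Firm B commits to Budget. Subgame-perfect outcome: (Mid, Budget) with payoffs (5, 8).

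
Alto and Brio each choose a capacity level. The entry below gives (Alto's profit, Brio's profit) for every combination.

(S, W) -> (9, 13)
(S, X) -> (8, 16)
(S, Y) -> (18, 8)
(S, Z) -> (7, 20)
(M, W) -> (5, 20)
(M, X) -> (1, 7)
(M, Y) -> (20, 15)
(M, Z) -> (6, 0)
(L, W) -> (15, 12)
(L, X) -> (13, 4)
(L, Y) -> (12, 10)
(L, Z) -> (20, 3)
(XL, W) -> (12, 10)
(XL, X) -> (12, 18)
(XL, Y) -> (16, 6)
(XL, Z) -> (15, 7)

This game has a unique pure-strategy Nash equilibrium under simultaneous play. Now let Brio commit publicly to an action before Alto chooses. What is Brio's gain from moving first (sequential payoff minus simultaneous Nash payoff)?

Backward induction with Brio moving first.
- W: BR = L, leader payoff 12.
- X: BR = L, leader payoff 4.
- Y: BR = M, leader payoff 15.
- Z: BR = L, leader payoff 3.
Maximizing over 12, 4, 15, 3, Brio chooses Y. Subgame-perfect outcome: (M, Y) with payoffs (20, 15).
Under simultaneous play:
Alto's best replies: W→L; X→L; Y→M; Z→L.
Brio's best replies: S→Z; M→W; L→W; XL→X.
The unique mutual best reply is (L, W), giving (15, 12).
Brio's commitment gain: 15 − 12 = 3.

3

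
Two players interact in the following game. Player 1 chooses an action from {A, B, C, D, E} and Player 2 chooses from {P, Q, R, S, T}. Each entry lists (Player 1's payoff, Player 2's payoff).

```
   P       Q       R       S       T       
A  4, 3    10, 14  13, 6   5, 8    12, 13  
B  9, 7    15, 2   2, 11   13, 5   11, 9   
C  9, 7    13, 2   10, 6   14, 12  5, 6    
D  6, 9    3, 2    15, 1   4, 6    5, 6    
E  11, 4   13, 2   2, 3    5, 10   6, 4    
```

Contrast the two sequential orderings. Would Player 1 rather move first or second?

first

If Player 1 leads: Player 2's best replies are A→Q, B→R, C→S, D→P, E→S; Player 1's induced payoffs 10, 2, 14, 6, 5; outcome (C, S), payoffs (14, 12).
If Player 2 leads: Player 1's best replies are P→E, Q→B, R→D, S→C, T→A; Player 2's induced payoffs 4, 2, 1, 12, 13; outcome (A, T), payoffs (12, 13).
Player 1 gets 14 moving first and 12 moving second, so Player 1 prefers to move first.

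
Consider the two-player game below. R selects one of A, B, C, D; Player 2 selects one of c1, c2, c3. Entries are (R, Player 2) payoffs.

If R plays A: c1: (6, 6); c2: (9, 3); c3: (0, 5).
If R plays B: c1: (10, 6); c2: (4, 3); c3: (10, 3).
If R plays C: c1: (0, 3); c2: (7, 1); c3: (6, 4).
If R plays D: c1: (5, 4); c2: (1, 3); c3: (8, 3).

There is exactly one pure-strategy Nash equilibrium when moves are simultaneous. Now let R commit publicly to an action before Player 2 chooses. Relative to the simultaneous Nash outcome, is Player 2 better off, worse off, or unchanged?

unchanged

Backward induction with R moving first.
- A: BR = c1, leader payoff 6.
- B: BR = c1, leader payoff 10.
- C: BR = c3, leader payoff 6.
- D: BR = c1, leader payoff 5.
Among 6, 10, 6, 5, the best is 10 at B. Subgame-perfect outcome: (B, c1) with payoffs (10, 6).
For the simultaneous game, intersect best replies.
R's best replies: c1→B; c2→A; c3→B.
Player 2's best replies: A→c1; B→c1; C→c3; D→c1.
Only (B, c1) has each player best-responding; Nash payoffs (10, 6).
Player 2 earns 6 sequentially versus 6 at the Nash outcome: unchanged.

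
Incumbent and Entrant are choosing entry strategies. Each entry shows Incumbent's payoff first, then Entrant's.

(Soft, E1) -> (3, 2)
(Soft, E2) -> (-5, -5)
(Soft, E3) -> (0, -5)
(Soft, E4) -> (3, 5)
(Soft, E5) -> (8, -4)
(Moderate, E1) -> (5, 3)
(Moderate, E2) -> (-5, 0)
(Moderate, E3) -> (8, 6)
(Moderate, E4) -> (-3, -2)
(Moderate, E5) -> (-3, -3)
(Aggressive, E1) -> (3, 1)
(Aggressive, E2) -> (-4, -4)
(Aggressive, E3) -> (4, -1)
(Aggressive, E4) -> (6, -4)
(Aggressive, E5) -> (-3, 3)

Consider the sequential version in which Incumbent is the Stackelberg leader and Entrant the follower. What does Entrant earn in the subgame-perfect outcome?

6

Solve by backward induction (Incumbent leads).
- Soft: BR = E4, leader payoff 3.
- Moderate: BR = E3, leader payoff 8.
- Aggressive: BR = E5, leader payoff -3.
Incumbent's induced payoffs are 3, 8, -3, so Incumbent commits to Moderate. Subgame-perfect outcome: (Moderate, E3) with payoffs (8, 6).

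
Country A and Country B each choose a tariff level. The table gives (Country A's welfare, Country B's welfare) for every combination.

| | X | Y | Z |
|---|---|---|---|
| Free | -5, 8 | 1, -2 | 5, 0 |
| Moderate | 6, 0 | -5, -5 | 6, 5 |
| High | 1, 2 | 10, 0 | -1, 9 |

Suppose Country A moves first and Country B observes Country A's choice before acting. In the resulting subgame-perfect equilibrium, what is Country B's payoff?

5

Work backward from Country B's decision.
- Free → Country B plays X (best of 8, -2, 0); Country A gets -5.
- Moderate → Country B plays Z (best of 0, -5, 5); Country A gets 6.
- High → Country B plays Z (best of 2, 0, 9); Country A gets -1.
Maximizing over -5, 6, -1, Country A chooses Moderate. Subgame-perfect outcome: (Moderate, Z) with payoffs (6, 5).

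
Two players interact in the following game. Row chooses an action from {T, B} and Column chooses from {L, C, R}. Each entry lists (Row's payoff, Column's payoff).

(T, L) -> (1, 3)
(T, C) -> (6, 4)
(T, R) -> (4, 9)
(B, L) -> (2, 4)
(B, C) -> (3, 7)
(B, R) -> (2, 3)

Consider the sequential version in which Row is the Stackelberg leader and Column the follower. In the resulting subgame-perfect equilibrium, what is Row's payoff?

Work backward from Column's decision.
- T: Column compares 3, 4, 9 and picks R; Row would get 4.
- B: Column compares 4, 7, 3 and picks C; Row would get 3.
Maximizing over 4, 3, Row chooses T. Subgame-perfect outcome: (T, R) with payoffs (4, 9).

4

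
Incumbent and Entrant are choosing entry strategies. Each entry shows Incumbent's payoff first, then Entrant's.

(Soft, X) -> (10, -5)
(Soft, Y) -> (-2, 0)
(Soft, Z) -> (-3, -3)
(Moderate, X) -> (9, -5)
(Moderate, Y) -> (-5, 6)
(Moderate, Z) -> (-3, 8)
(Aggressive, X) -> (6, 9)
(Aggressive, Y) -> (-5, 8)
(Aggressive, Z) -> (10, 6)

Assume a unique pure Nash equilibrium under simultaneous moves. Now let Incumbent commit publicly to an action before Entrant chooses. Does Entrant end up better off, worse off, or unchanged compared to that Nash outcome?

better off

Backward induction with Incumbent moving first.
- Soft: BR = Y, leader payoff -2.
- Moderate: BR = Z, leader payoff -3.
- Aggressive: BR = X, leader payoff 6.
Maximizing over -2, -3, 6, Incumbent chooses Aggressive. Subgame-perfect outcome: (Aggressive, X) with payoffs (6, 9).
Under simultaneous play:
Incumbent's best replies: X→Soft; Y→Soft; Z→Aggressive.
Entrant's best replies: Soft→Y; Moderate→Z; Aggressive→X.
The unique mutual best reply is (Soft, Y), giving (-2, 0).
Entrant earns 9 sequentially versus 0 at the Nash outcome: better off.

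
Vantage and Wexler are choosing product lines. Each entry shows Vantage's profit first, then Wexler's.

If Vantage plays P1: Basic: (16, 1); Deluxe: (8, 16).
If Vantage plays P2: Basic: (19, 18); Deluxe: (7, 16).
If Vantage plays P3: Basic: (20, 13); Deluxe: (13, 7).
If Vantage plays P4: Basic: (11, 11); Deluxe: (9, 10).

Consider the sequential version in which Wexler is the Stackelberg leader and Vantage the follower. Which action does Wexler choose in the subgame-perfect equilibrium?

Solve by backward induction (Wexler leads).
- Basic: BR = P3, leader payoff 13.
- Deluxe: BR = P3, leader payoff 7.
Wexler's induced payoffs are 13, 7, so Wexler commits to Basic. Subgame-perfect outcome: (P3, Basic) with payoffs (20, 13).

Basic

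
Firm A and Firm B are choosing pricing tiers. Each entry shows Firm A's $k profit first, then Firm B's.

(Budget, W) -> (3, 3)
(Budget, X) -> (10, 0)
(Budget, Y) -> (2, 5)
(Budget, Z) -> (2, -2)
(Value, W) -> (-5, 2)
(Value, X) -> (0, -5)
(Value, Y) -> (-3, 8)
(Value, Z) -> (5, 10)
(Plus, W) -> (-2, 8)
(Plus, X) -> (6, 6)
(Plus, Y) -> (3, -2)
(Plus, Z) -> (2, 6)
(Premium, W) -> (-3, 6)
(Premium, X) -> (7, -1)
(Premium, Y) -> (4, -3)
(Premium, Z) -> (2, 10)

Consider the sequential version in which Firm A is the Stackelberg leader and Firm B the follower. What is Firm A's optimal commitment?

Solve by backward induction (Firm A leads).
- Budget → Firm B plays Y (best of 3, 0, 5, -2); Firm A gets 2.
- Value → Firm B plays Z (best of 2, -5, 8, 10); Firm A gets 5.
- Plus → Firm B plays W (best of 8, 6, -2, 6); Firm A gets -2.
- Premium → Firm B plays Z (best of 6, -1, -3, 10); Firm A gets 2.
Firm A's induced payoffs are 2, 5, -2, 2, so Firm A commits to Value. Subgame-perfect outcome: (Value, Z) with payoffs (5, 10).

Value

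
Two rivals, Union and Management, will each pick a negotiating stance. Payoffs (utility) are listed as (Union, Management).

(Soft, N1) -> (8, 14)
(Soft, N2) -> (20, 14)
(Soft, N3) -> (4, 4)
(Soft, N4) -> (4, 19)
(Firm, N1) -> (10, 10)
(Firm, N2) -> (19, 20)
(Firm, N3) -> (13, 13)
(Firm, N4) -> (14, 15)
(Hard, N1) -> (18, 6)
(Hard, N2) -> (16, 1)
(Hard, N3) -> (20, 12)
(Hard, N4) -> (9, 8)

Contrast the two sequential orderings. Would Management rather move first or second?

first

If Union leads: Management's best replies are Soft→N4, Firm→N2, Hard→N3; Union's induced payoffs 4, 19, 20; outcome (Hard, N3), payoffs (20, 12).
If Management leads: Union's best replies are N1→Hard, N2→Soft, N3→Hard, N4→Firm; Management's induced payoffs 6, 14, 12, 15; outcome (Firm, N4), payoffs (14, 15).
Management gets 15 moving first and 12 moving second, so Management prefers to move first.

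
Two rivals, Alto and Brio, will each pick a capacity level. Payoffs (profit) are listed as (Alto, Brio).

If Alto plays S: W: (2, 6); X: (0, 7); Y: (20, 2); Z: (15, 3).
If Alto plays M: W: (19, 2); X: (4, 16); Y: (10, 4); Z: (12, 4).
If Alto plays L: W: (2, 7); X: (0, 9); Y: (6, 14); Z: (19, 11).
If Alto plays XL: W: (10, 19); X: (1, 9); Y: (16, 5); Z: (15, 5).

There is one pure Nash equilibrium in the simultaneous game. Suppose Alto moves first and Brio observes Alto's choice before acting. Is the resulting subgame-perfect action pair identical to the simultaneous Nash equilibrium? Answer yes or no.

Solve by backward induction (Alto leads).
- S: BR = X, leader payoff 0.
- M: BR = X, leader payoff 4.
- L: BR = Y, leader payoff 6.
- XL: BR = W, leader payoff 10.
Alto's induced payoffs are 0, 4, 6, 10, so Alto commits to XL. Subgame-perfect outcome: (XL, W) with payoffs (10, 19).
Under simultaneous play:
Alto's best replies: W→M; X→M; Y→S; Z→L.
Brio's best replies: S→X; M→X; L→Y; XL→W.
The unique mutual best reply is (M, X), giving (4, 16).
Sequential outcome (XL, W) differs from the Nash profile (M, X).

no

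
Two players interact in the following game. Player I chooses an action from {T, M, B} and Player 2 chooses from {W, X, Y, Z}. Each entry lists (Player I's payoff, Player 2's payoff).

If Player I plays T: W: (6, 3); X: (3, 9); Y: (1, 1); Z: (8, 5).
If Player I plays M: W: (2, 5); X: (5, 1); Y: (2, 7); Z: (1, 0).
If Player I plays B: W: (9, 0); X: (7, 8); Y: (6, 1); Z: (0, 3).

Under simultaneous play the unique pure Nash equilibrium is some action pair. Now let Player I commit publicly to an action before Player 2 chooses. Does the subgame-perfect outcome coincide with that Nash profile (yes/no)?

yes

Player 2 best-responds to each possible Player I move:
- T: Player 2 compares 3, 9, 1, 5 and picks X; Player I would get 3.
- M: Player 2 compares 5, 1, 7, 0 and picks Y; Player I would get 2.
- B: Player 2 compares 0, 8, 1, 3 and picks X; Player I would get 7.
Player I's induced payoffs are 3, 2, 7, so Player I commits to B. Subgame-perfect outcome: (B, X) with payoffs (7, 8).
For the simultaneous game, intersect best replies.
Player I's best replies: W→B; X→B; Y→B; Z→T.
Player 2's best replies: T→X; M→Y; B→X.
Only (B, X) has each player best-responding; Nash payoffs (7, 8).
Sequential outcome (B, X) coincides with the Nash profile (B, X).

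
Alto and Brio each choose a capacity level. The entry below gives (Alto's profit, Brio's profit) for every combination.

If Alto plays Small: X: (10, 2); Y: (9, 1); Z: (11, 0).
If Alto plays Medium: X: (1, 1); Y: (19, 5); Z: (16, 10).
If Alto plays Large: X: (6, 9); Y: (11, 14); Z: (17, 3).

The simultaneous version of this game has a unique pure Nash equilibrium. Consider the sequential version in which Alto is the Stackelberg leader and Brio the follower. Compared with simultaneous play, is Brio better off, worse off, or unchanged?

Brio best-responds to each possible Alto move:
- Small: BR = X, leader payoff 10.
- Medium: BR = Z, leader payoff 16.
- Large: BR = Y, leader payoff 11.
Maximizing over 10, 16, 11, Alto chooses Medium. Subgame-perfect outcome: (Medium, Z) with payoffs (16, 10).
Now find the simultaneous Nash equilibrium.
Alto's best replies: X→Small; Y→Medium; Z→Large.
Brio's best replies: Small→X; Medium→Z; Large→Y.
The unique mutual best reply is (Small, X), giving (10, 2).
Brio earns 10 sequentially versus 2 at the Nash outcome: better off.

better off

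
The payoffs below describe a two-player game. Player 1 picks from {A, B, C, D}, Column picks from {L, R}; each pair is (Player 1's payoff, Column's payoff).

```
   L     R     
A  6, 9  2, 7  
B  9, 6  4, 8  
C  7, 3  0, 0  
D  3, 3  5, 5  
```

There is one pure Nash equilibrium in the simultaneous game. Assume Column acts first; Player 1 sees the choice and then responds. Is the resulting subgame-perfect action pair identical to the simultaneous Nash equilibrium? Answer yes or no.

Solve by backward induction (Column leads).
- L: Player 1 compares 6, 9, 7, 3 and picks B; Column would get 6.
- R: Player 1 compares 2, 4, 0, 5 and picks D; Column would get 5.
Among 6, 5, the best is 6 at L. Subgame-perfect outcome: (B, L) with payoffs (9, 6).
Under simultaneous play:
Player 1's best replies: L→B; R→D.
Column's best replies: A→L; B→R; C→L; D→R.
Only (D, R) has each player best-responding; Nash payoffs (5, 5).
Sequential outcome (B, L) differs from the Nash profile (D, R).

no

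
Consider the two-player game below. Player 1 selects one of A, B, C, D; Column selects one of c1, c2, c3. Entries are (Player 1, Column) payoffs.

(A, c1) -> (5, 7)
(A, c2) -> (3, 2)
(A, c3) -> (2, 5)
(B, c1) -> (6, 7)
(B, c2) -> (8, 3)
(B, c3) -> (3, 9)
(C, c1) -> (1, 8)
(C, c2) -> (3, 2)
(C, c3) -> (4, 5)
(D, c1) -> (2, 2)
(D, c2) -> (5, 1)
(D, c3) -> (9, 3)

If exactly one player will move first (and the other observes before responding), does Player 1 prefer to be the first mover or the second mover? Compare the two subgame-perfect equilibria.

first

If Player 1 leads: Column's best replies are A→c1, B→c3, C→c1, D→c3; Player 1's induced payoffs 5, 3, 1, 9; outcome (D, c3), payoffs (9, 3).
If Column leads: Player 1's best replies are c1→B, c2→B, c3→D; Column's induced payoffs 7, 3, 3; outcome (B, c1), payoffs (6, 7).
Player 1 gets 9 moving first and 6 moving second, so Player 1 prefers to move first.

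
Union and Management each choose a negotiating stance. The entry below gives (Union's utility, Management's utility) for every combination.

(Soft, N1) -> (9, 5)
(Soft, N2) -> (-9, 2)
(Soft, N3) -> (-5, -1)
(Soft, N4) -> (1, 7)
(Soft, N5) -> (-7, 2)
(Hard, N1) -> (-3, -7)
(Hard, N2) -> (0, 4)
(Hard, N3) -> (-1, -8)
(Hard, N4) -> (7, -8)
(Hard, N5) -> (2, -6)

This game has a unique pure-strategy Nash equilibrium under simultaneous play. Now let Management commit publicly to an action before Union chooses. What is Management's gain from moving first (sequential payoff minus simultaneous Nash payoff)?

1

Union best-responds to each possible Management move:
- N1: BR = Soft, leader payoff 5.
- N2: BR = Hard, leader payoff 4.
- N3: BR = Hard, leader payoff -8.
- N4: BR = Hard, leader payoff -8.
- N5: BR = Hard, leader payoff -6.
Management's induced payoffs are 5, 4, -8, -8, -6, so Management commits to N1. Subgame-perfect outcome: (Soft, N1) with payoffs (9, 5).
Now find the simultaneous Nash equilibrium.
Union's best replies: N1→Soft; N2→Hard; N3→Hard; N4→Hard; N5→Hard.
Management's best replies: Soft→N4; Hard→N2.
Only (Hard, N2) has each player best-responding; Nash payoffs (0, 4).
Management's commitment gain: 5 − 4 = 1.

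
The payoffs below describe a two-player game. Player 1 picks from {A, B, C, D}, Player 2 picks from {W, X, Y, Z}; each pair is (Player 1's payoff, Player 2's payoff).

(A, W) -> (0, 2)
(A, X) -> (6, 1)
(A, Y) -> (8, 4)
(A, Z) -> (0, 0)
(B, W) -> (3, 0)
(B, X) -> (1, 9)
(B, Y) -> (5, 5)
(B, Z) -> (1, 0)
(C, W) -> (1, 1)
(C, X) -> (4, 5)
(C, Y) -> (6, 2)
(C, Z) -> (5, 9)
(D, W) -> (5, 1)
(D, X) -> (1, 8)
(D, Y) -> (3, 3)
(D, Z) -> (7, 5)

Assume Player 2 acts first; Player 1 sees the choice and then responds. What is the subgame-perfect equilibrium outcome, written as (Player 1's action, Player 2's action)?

(D, Z)

Player 1 best-responds to each possible Player 2 move:
- W: BR = D, leader payoff 1.
- X: BR = A, leader payoff 1.
- Y: BR = A, leader payoff 4.
- Z: BR = D, leader payoff 5.
Player 2's induced payoffs are 1, 1, 4, 5, so Player 2 commits to Z. Subgame-perfect outcome: (D, Z) with payoffs (7, 5).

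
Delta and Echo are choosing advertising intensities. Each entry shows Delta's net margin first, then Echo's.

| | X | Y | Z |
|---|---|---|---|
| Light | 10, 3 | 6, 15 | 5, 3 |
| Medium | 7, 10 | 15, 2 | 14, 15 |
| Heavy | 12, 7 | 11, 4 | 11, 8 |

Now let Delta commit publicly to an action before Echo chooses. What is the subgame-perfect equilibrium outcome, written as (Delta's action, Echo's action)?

Work backward from Echo's decision.
- Light: Echo compares 3, 15, 3 and picks Y; Delta would get 6.
- Medium: Echo compares 10, 2, 15 and picks Z; Delta would get 14.
- Heavy: Echo compares 7, 4, 8 and picks Z; Delta would get 11.
Delta's induced payoffs are 6, 14, 11, so Delta commits to Medium. Subgame-perfect outcome: (Medium, Z) with payoffs (14, 15).

(Medium, Z)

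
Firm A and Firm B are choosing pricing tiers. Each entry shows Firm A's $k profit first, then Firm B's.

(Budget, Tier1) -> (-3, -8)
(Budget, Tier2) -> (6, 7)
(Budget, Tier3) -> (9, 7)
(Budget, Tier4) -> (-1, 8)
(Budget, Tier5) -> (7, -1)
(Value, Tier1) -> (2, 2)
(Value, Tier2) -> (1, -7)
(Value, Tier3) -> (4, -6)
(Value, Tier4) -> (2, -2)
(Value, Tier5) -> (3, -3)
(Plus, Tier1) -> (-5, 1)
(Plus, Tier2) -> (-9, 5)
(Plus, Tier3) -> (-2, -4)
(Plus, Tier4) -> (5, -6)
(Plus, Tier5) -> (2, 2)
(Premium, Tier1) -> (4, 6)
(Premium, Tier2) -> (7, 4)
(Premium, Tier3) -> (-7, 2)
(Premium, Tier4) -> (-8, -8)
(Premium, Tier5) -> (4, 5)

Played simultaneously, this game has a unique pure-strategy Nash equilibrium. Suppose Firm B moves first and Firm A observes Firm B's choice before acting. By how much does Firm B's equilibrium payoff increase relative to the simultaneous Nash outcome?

1

Solve by backward induction (Firm B leads).
- Tier1: Firm A compares -3, 2, -5, 4 and picks Premium; Firm B would get 6.
- Tier2: Firm A compares 6, 1, -9, 7 and picks Premium; Firm B would get 4.
- Tier3: Firm A compares 9, 4, -2, -7 and picks Budget; Firm B would get 7.
- Tier4: Firm A compares -1, 2, 5, -8 and picks Plus; Firm B would get -6.
- Tier5: Firm A compares 7, 3, 2, 4 and picks Budget; Firm B would get -1.
Maximizing over 6, 4, 7, -6, -1, Firm B chooses Tier3. Subgame-perfect outcome: (Budget, Tier3) with payoffs (9, 7).
Under simultaneous play:
Firm A's best replies: Tier1→Premium; Tier2→Premium; Tier3→Budget; Tier4→Plus; Tier5→Budget.
Firm B's best replies: Budget→Tier4; Value→Tier1; Plus→Tier2; Premium→Tier1.
The unique mutual best reply is (Premium, Tier1), giving (4, 6).
Firm B's commitment gain: 7 − 6 = 1.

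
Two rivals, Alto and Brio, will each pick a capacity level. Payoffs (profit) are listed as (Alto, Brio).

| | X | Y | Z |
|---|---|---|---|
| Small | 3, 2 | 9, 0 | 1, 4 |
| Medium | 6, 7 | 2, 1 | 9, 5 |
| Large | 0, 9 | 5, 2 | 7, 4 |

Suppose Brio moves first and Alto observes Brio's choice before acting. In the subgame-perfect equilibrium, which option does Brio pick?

X

Alto best-responds to each possible Brio move:
- X: BR = Medium, leader payoff 7.
- Y: BR = Small, leader payoff 0.
- Z: BR = Medium, leader payoff 5.
Maximizing over 7, 0, 5, Brio chooses X. Subgame-perfect outcome: (Medium, X) with payoffs (6, 7).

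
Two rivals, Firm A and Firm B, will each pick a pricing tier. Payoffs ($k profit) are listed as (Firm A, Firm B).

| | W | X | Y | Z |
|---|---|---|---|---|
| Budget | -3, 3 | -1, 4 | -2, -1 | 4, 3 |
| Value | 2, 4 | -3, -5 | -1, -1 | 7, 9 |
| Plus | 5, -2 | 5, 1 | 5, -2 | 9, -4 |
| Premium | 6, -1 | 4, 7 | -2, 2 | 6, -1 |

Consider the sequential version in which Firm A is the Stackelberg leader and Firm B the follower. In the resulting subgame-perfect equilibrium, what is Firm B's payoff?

Solve by backward induction (Firm A leads).
- Budget → Firm B plays X (best of 3, 4, -1, 3); Firm A gets -1.
- Value → Firm B plays Z (best of 4, -5, -1, 9); Firm A gets 7.
- Plus → Firm B plays X (best of -2, 1, -2, -4); Firm A gets 5.
- Premium → Firm B plays X (best of -1, 7, 2, -1); Firm A gets 4.
Firm A's induced payoffs are -1, 7, 5, 4, so Firm A commits to Value. Subgame-perfect outcome: (Value, Z) with payoffs (7, 9).

9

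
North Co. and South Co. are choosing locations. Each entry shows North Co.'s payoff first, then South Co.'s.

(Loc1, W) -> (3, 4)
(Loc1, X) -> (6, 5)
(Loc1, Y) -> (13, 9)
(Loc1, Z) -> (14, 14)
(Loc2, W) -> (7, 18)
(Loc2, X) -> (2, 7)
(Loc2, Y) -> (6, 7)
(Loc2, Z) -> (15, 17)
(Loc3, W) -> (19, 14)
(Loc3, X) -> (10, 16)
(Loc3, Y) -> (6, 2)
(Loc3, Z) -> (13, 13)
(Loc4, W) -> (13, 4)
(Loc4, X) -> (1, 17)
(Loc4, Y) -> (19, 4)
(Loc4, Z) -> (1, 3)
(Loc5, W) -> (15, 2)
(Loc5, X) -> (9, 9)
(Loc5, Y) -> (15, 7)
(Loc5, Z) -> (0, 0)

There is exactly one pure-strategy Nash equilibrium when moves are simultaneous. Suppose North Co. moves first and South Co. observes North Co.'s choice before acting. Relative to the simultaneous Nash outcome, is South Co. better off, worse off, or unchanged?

Solve by backward induction (North Co. leads).
- Loc1: South Co. compares 4, 5, 9, 14 and picks Z; North Co. would get 14.
- Loc2: South Co. compares 18, 7, 7, 17 and picks W; North Co. would get 7.
- Loc3: South Co. compares 14, 16, 2, 13 and picks X; North Co. would get 10.
- Loc4: South Co. compares 4, 17, 4, 3 and picks X; North Co. would get 1.
- Loc5: South Co. compares 2, 9, 7, 0 and picks X; North Co. would get 9.
Maximizing over 14, 7, 10, 1, 9, North Co. chooses Loc1. Subgame-perfect outcome: (Loc1, Z) with payoffs (14, 14).
Now find the simultaneous Nash equilibrium.
North Co.'s best replies: W→Loc3; X→Loc3; Y→Loc4; Z→Loc2.
South Co.'s best replies: Loc1→Z; Loc2→W; Loc3→X; Loc4→X; Loc5→X.
Only (Loc3, X) has each player best-responding; Nash payoffs (10, 16).
South Co. earns 14 sequentially versus 16 at the Nash outcome: worse off.

worse off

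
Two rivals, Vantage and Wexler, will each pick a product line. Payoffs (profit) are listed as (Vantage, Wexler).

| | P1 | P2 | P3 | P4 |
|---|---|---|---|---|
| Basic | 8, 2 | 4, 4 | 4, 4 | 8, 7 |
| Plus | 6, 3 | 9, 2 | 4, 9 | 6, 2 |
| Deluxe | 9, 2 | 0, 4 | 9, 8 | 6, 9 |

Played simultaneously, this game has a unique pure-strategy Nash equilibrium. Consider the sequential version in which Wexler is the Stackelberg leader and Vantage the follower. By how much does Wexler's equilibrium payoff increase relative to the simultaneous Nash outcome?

Solve by backward induction (Wexler leads).
- P1: BR = Deluxe, leader payoff 2.
- P2: BR = Plus, leader payoff 2.
- P3: BR = Deluxe, leader payoff 8.
- P4: BR = Basic, leader payoff 7.
Among 2, 2, 8, 7, the best is 8 at P3. Subgame-perfect outcome: (Deluxe, P3) with payoffs (9, 8).
Under simultaneous play:
Vantage's best replies: P1→Deluxe; P2→Plus; P3→Deluxe; P4→Basic.
Wexler's best replies: Basic→P4; Plus→P3; Deluxe→P4.
The unique mutual best reply is (Basic, P4), giving (8, 7).
Wexler's commitment gain: 8 − 7 = 1.

1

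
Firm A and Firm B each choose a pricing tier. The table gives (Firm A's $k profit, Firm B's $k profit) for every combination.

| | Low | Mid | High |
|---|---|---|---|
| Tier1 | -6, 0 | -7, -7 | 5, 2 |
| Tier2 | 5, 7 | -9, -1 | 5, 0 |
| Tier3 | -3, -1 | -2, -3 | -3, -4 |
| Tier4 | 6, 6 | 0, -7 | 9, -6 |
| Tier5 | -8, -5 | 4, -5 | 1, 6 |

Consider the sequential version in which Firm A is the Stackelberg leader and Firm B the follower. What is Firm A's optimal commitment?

Backward induction with Firm A moving first.
- Tier1: Firm B compares 0, -7, 2 and picks High; Firm A would get 5.
- Tier2: Firm B compares 7, -1, 0 and picks Low; Firm A would get 5.
- Tier3: Firm B compares -1, -3, -4 and picks Low; Firm A would get -3.
- Tier4: Firm B compares 6, -7, -6 and picks Low; Firm A would get 6.
- Tier5: Firm B compares -5, -5, 6 and picks High; Firm A would get 1.
Among 5, 5, -3, 6, 1, the best is 6 at Tier4. Subgame-perfect outcome: (Tier4, Low) with payoffs (6, 6).

Tier4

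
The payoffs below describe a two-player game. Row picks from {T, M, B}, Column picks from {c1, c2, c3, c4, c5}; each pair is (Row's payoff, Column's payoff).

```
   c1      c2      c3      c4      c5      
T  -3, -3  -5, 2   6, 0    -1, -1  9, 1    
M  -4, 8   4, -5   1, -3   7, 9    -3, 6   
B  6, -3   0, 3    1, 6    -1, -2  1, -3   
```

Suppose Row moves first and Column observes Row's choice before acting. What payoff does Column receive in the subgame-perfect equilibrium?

9

Solve by backward induction (Row leads).
- T: BR = c2, leader payoff -5.
- M: BR = c4, leader payoff 7.
- B: BR = c3, leader payoff 1.
Maximizing over -5, 7, 1, Row chooses M. Subgame-perfect outcome: (M, c4) with payoffs (7, 9).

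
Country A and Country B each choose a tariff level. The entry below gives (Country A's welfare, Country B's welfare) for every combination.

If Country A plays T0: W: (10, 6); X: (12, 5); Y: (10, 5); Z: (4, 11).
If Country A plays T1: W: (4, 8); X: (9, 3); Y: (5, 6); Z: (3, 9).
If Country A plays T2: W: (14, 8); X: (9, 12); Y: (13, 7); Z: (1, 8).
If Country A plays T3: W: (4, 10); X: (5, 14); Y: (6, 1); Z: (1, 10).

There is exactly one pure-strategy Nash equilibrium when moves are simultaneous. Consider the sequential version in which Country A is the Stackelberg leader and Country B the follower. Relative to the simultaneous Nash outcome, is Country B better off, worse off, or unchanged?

Country B best-responds to each possible Country A move:
- T0 → Country B plays Z (best of 6, 5, 5, 11); Country A gets 4.
- T1 → Country B plays Z (best of 8, 3, 6, 9); Country A gets 3.
- T2 → Country B plays X (best of 8, 12, 7, 8); Country A gets 9.
- T3 → Country B plays X (best of 10, 14, 1, 10); Country A gets 5.
Among 4, 3, 9, 5, the best is 9 at T2. Subgame-perfect outcome: (T2, X) with payoffs (9, 12).
For the simultaneous game, intersect best replies.
Country A's best replies: W→T2; X→T0; Y→T2; Z→T0.
Country B's best replies: T0→Z; T1→Z; T2→X; T3→X.
Only (T0, Z) has each player best-responding; Nash payoffs (4, 11).
Country B earns 12 sequentially versus 11 at the Nash outcome: better off.

better off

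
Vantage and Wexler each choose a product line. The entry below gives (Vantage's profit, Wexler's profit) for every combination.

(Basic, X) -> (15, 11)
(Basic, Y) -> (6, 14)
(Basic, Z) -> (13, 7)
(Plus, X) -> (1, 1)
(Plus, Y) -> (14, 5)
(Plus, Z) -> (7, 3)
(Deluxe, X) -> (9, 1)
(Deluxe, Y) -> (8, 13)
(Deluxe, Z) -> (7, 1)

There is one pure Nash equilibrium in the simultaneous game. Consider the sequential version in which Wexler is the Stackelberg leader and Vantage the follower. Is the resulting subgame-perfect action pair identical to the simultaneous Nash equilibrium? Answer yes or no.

no

Solve by backward induction (Wexler leads).
- X: Vantage compares 15, 1, 9 and picks Basic; Wexler would get 11.
- Y: Vantage compares 6, 14, 8 and picks Plus; Wexler would get 5.
- Z: Vantage compares 13, 7, 7 and picks Basic; Wexler would get 7.
Wexler's induced payoffs are 11, 5, 7, so Wexler commits to X. Subgame-perfect outcome: (Basic, X) with payoffs (15, 11).
Under simultaneous play:
Vantage's best replies: X→Basic; Y→Plus; Z→Basic.
Wexler's best replies: Basic→Y; Plus→Y; Deluxe→Y.
The unique mutual best reply is (Plus, Y), giving (14, 5).
Sequential outcome (Basic, X) differs from the Nash profile (Plus, Y).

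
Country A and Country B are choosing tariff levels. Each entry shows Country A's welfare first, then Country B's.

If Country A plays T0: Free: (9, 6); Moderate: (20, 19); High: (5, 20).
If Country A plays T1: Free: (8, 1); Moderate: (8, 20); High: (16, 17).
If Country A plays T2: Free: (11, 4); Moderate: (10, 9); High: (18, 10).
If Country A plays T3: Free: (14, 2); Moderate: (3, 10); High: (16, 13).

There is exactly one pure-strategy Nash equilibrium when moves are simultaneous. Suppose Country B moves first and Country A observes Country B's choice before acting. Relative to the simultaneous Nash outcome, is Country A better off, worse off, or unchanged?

better off

Work backward from Country A's decision.
- Free → Country A plays T3 (best of 9, 8, 11, 14); Country B gets 2.
- Moderate → Country A plays T0 (best of 20, 8, 10, 3); Country B gets 19.
- High → Country A plays T2 (best of 5, 16, 18, 16); Country B gets 10.
Country B's induced payoffs are 2, 19, 10, so Country B commits to Moderate. Subgame-perfect outcome: (T0, Moderate) with payoffs (20, 19).
Now find the simultaneous Nash equilibrium.
Country A's best replies: Free→T3; Moderate→T0; High→T2.
Country B's best replies: T0→High; T1→Moderate; T2→High; T3→High.
The unique mutual best reply is (T2, High), giving (18, 10).
Country A earns 20 sequentially versus 18 at the Nash outcome: better off.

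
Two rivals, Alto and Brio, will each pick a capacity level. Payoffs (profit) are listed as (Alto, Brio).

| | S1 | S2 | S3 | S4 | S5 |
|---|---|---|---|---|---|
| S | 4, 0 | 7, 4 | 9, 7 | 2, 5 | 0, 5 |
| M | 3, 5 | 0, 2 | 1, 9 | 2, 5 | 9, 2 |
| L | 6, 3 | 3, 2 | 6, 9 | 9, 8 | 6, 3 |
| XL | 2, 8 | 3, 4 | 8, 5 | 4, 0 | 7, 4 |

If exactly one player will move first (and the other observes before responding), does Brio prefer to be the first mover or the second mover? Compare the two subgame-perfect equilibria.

first

If Alto leads: Brio's best replies are S→S3, M→S3, L→S3, XL→S1; Alto's induced payoffs 9, 1, 6, 2; outcome (S, S3), payoffs (9, 7).
If Brio leads: Alto's best replies are S1→L, S2→S, S3→S, S4→L, S5→M; Brio's induced payoffs 3, 4, 7, 8, 2; outcome (L, S4), payoffs (9, 8).
Brio gets 8 moving first and 7 moving second, so Brio prefers to move first.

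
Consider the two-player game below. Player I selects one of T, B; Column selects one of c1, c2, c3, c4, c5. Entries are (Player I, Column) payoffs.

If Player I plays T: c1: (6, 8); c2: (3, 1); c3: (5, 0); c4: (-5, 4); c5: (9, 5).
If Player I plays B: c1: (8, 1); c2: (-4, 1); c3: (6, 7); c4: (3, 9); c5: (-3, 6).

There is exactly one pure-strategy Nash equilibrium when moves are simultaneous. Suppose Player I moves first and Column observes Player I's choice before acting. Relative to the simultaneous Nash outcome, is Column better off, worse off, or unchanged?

Backward induction with Player I moving first.
- T: BR = c1, leader payoff 6.
- B: BR = c4, leader payoff 3.
Player I's induced payoffs are 6, 3, so Player I commits to T. Subgame-perfect outcome: (T, c1) with payoffs (6, 8).
Now find the simultaneous Nash equilibrium.
Player I's best replies: c1→B; c2→T; c3→B; c4→B; c5→T.
Column's best replies: T→c1; B→c4.
The unique mutual best reply is (B, c4), giving (3, 9).
Column earns 8 sequentially versus 9 at the Nash outcome: worse off.

worse off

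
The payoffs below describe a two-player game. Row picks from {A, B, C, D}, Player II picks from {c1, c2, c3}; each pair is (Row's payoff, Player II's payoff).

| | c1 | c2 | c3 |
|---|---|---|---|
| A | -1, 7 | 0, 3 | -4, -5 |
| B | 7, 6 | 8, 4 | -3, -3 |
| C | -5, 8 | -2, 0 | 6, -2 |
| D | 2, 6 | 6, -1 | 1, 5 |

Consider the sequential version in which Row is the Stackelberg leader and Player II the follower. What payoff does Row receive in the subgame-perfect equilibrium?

7

Solve by backward induction (Row leads).
- A → Player II plays c1 (best of 7, 3, -5); Row gets -1.
- B → Player II plays c1 (best of 6, 4, -3); Row gets 7.
- C → Player II plays c1 (best of 8, 0, -2); Row gets -5.
- D → Player II plays c1 (best of 6, -1, 5); Row gets 2.
Among -1, 7, -5, 2, the best is 7 at B. Subgame-perfect outcome: (B, c1) with payoffs (7, 6).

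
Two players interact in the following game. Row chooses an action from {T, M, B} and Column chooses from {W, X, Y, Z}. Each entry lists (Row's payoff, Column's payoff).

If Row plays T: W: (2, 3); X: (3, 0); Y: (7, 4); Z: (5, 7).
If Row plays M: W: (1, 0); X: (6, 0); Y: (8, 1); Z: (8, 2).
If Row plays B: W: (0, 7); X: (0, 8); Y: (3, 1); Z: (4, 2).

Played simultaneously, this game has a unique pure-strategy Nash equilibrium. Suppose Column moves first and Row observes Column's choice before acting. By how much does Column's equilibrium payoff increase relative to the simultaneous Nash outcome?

1

Work backward from Row's decision.
- W → Row plays T (best of 2, 1, 0); Column gets 3.
- X → Row plays M (best of 3, 6, 0); Column gets 0.
- Y → Row plays M (best of 7, 8, 3); Column gets 1.
- Z → Row plays M (best of 5, 8, 4); Column gets 2.
Among 3, 0, 1, 2, the best is 3 at W. Subgame-perfect outcome: (T, W) with payoffs (2, 3).
For the simultaneous game, intersect best replies.
Row's best replies: W→T; X→M; Y→M; Z→M.
Column's best replies: T→Z; M→Z; B→X.
Only (M, Z) has each player best-responding; Nash payoffs (8, 2).
Column's commitment gain: 3 − 2 = 1.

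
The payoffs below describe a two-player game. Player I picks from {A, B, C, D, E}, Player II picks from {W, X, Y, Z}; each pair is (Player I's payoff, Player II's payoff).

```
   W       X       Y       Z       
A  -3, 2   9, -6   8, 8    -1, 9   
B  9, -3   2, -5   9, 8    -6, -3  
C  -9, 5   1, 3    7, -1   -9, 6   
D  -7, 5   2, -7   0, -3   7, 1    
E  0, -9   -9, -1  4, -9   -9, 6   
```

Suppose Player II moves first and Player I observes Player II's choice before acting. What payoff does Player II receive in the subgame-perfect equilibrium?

8

Work backward from Player I's decision.
- W: Player I compares -3, 9, -9, -7, 0 and picks B; Player II would get -3.
- X: Player I compares 9, 2, 1, 2, -9 and picks A; Player II would get -6.
- Y: Player I compares 8, 9, 7, 0, 4 and picks B; Player II would get 8.
- Z: Player I compares -1, -6, -9, 7, -9 and picks D; Player II would get 1.
Maximizing over -3, -6, 8, 1, Player II chooses Y. Subgame-perfect outcome: (B, Y) with payoffs (9, 8).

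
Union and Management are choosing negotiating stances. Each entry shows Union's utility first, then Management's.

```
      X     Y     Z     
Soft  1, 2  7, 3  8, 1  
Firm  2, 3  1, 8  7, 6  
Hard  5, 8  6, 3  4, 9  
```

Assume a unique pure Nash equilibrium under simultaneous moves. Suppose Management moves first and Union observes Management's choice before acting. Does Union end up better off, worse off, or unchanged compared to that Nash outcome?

worse off

Backward induction with Management moving first.
- X: Union compares 1, 2, 5 and picks Hard; Management would get 8.
- Y: Union compares 7, 1, 6 and picks Soft; Management would get 3.
- Z: Union compares 8, 7, 4 and picks Soft; Management would get 1.
Among 8, 3, 1, the best is 8 at X. Subgame-perfect outcome: (Hard, X) with payoffs (5, 8).
Now find the simultaneous Nash equilibrium.
Union's best replies: X→Hard; Y→Soft; Z→Soft.
Management's best replies: Soft→Y; Firm→Y; Hard→Z.
The unique mutual best reply is (Soft, Y), giving (7, 3).
Union earns 5 sequentially versus 7 at the Nash outcome: worse off.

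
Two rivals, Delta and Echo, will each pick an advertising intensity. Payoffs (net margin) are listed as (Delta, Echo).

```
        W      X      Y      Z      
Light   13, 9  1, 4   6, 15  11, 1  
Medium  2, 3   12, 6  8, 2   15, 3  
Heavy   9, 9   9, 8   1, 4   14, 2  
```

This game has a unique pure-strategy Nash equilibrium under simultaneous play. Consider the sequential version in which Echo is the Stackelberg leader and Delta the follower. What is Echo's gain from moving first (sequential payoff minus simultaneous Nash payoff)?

Work backward from Delta's decision.
- W → Delta plays Light (best of 13, 2, 9); Echo gets 9.
- X → Delta plays Medium (best of 1, 12, 9); Echo gets 6.
- Y → Delta plays Medium (best of 6, 8, 1); Echo gets 2.
- Z → Delta plays Medium (best of 11, 15, 14); Echo gets 3.
Maximizing over 9, 6, 2, 3, Echo chooses W. Subgame-perfect outcome: (Light, W) with payoffs (13, 9).
Now find the simultaneous Nash equilibrium.
Delta's best replies: W→Light; X→Medium; Y→Medium; Z→Medium.
Echo's best replies: Light→Y; Medium→X; Heavy→W.
Only (Medium, X) has each player best-responding; Nash payoffs (12, 6).
Echo's commitment gain: 9 − 6 = 3.

3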